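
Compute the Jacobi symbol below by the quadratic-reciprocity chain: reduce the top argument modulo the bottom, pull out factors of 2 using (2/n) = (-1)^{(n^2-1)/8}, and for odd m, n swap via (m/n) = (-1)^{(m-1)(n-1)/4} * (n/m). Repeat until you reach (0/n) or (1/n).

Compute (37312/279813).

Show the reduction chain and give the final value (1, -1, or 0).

factor out 2^6: 37312 = 2^6·583; with 279813 mod 8 = 5, (2/279813) = -1; sign now +1; continue with (583/279813)
flip (583/279813) -> (279813/583): both odd, 583 mod 4 = 3, 279813 mod 4 = 1, so the flip contributes +1; sign now +1
(279813/583): 279813 mod 583 = 556, so (279813/583) = (556/583)
factor out 2^2: 556 = 2^2·139; with 583 mod 8 = 7, (2/583) = +1; sign now +1; continue with (139/583)
flip (139/583) -> (583/139): both odd, 139 mod 4 = 3, 583 mod 4 = 3, so the flip contributes -1; sign now -1
(583/139): 583 mod 139 = 27, so (583/139) = (27/139)
flip (27/139) -> (139/27): both odd, 27 mod 4 = 3, 139 mod 4 = 3, so the flip contributes -1; sign now +1
(139/27): 139 mod 27 = 4, so (139/27) = (4/27)
factor out 2^2: 4 = 2^2·1; with 27 mod 8 = 3, (2/27) = -1; sign now +1; continue with (1/27)
reached (1/27) = 1, so the symbol is +1

1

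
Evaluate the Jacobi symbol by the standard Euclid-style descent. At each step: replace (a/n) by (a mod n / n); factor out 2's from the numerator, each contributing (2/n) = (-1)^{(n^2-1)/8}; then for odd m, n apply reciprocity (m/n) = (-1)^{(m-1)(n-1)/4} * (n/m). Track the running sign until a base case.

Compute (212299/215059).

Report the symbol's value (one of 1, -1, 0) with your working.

reciprocity: (212299/215059) = -1·(215059/212299) since 212299 mod 4 = 3, 215059 mod 4 = 3; sign now -1
(215059/212299) = (2760/212299)   [reduce mod 212299]
2760 = 2^3·345; (2/212299) = -1 since 212299 mod 8 = 3, so (2760/212299) = (-1)^3·(345/212299); sign now +1
reciprocity: (345/212299) = +1·(212299/345) since 345 mod 4 = 1, 212299 mod 4 = 3; sign now +1
(212299/345) = (124/345)   [reduce mod 345]
124 = 2^2·31; (2/345) = +1 since 345 mod 8 = 1, so (124/345) = (+1)^2·(31/345); sign now +1
reciprocity: (31/345) = +1·(345/31) since 31 mod 4 = 3, 345 mod 4 = 1; sign now +1
(345/31) = (4/31)   [reduce mod 31]
4 = 2^2·1; (2/31) = +1 since 31 mod 8 = 7, so (4/31) = (+1)^2·(1/31); sign now +1
(1/31) = 1; final value = sign = +1

1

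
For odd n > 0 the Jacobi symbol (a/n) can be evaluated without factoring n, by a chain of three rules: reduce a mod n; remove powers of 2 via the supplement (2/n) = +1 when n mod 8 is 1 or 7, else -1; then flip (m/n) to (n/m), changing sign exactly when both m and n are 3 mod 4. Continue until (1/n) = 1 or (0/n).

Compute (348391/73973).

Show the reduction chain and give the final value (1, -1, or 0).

(348391/73973) = (52499/73973)   [reduce mod 73973]
reciprocity: (52499/73973) = +1·(73973/52499) since 52499 mod 4 = 3, 73973 mod 4 = 1; sign now +1
(73973/52499) = (21474/52499)   [reduce mod 52499]
21474 = 2^1·10737; (2/52499) = -1 since 52499 mod 8 = 3, so (21474/52499) = (-1)^1·(10737/52499); sign now -1
reciprocity: (10737/52499) = +1·(52499/10737) since 10737 mod 4 = 1, 52499 mod 4 = 3; sign now -1
(52499/10737) = (9551/10737)   [reduce mod 10737]
reciprocity: (9551/10737) = +1·(10737/9551) since 9551 mod 4 = 3, 10737 mod 4 = 1; sign now -1
(10737/9551) = (1186/9551)   [reduce mod 9551]
1186 = 2^1·593; (2/9551) = +1 since 9551 mod 8 = 7, so (1186/9551) = (+1)^1·(593/9551); sign now -1
reciprocity: (593/9551) = +1·(9551/593) since 593 mod 4 = 1, 9551 mod 4 = 3; sign now -1
(9551/593) = (63/593)   [reduce mod 593]
reciprocity: (63/593) = +1·(593/63) since 63 mod 4 = 3, 593 mod 4 = 1; sign now -1
(593/63) = (26/63)   [reduce mod 63]
26 = 2^1·13; (2/63) = +1 since 63 mod 8 = 7, so (26/63) = (+1)^1·(13/63); sign now -1
reciprocity: (13/63) = +1·(63/13) since 13 mod 4 = 1, 63 mod 4 = 3; sign now -1
(63/13) = (11/13)   [reduce mod 13]
reciprocity: (11/13) = +1·(13/11) since 11 mod 4 = 3, 13 mod 4 = 1; sign now -1
(13/11) = (2/11)   [reduce mod 11]
2 = 2^1·1; (2/11) = -1 since 11 mod 8 = 3, so (2/11) = (-1)^1·(1/11); sign now +1
(1/11) = 1; final value = sign = +1

1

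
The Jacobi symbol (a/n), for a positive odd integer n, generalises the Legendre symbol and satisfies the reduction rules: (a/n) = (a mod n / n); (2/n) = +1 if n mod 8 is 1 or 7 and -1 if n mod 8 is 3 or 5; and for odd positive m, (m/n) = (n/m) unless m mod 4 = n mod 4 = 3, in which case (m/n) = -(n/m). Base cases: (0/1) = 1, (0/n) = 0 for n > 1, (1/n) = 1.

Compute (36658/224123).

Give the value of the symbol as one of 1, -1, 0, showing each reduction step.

36658 = 2^1·18329; (2/224123) = -1 since 224123 mod 8 = 3, so (36658/224123) = (-1)^1·(18329/224123); sign now -1
reciprocity: (18329/224123) = +1·(224123/18329) since 18329 mod 4 = 1, 224123 mod 4 = 3; sign now -1
(224123/18329) = (4175/18329)   [reduce mod 18329]
reciprocity: (4175/18329) = +1·(18329/4175) since 4175 mod 4 = 3, 18329 mod 4 = 1; sign now -1
(18329/4175) = (1629/4175)   [reduce mod 4175]
reciprocity: (1629/4175) = +1·(4175/1629) since 1629 mod 4 = 1, 4175 mod 4 = 3; sign now -1
(4175/1629) = (917/1629)   [reduce mod 1629]
reciprocity: (917/1629) = +1·(1629/917) since 917 mod 4 = 1, 1629 mod 4 = 1; sign now -1
(1629/917) = (712/917)   [reduce mod 917]
712 = 2^3·89; (2/917) = -1 since 917 mod 8 = 5, so (712/917) = (-1)^3·(89/917); sign now +1
reciprocity: (89/917) = +1·(917/89) since 89 mod 4 = 1, 917 mod 4 = 1; sign now +1
(917/89) = (27/89)   [reduce mod 89]
reciprocity: (27/89) = +1·(89/27) since 27 mod 4 = 3, 89 mod 4 = 1; sign now +1
(89/27) = (8/27)   [reduce mod 27]
8 = 2^3·1; (2/27) = -1 since 27 mod 8 = 3, so (8/27) = (-1)^3·(1/27); sign now -1
(1/27) = 1; final value = sign = -1

-1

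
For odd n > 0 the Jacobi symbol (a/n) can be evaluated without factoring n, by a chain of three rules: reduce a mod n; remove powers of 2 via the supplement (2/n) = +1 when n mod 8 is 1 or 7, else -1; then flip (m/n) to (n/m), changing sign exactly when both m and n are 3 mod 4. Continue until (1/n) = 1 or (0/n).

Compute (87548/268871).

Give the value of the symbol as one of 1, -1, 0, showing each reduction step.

1

factor out 2^2: 87548 = 2^2·21887; with 268871 mod 8 = 7, (2/268871) = +1; sign now +1; continue with (21887/268871)
flip (21887/268871) -> (268871/21887): both odd, 21887 mod 4 = 3, 268871 mod 4 = 3, so the flip contributes -1; sign now -1
(268871/21887): 268871 mod 21887 = 6227, so (268871/21887) = (6227/21887)
flip (6227/21887) -> (21887/6227): both odd, 6227 mod 4 = 3, 21887 mod 4 = 3, so the flip contributes -1; sign now +1
(21887/6227): 21887 mod 6227 = 3206, so (21887/6227) = (3206/6227)
factor out 2^1: 3206 = 2^1·1603; with 6227 mod 8 = 3, (2/6227) = -1; sign now -1; continue with (1603/6227)
flip (1603/6227) -> (6227/1603): both odd, 1603 mod 4 = 3, 6227 mod 4 = 3, so the flip contributes -1; sign now +1
(6227/1603): 6227 mod 1603 = 1418, so (6227/1603) = (1418/1603)
factor out 2^1: 1418 = 2^1·709; with 1603 mod 8 = 3, (2/1603) = -1; sign now -1; continue with (709/1603)
flip (709/1603) -> (1603/709): both odd, 709 mod 4 = 1, 1603 mod 4 = 3, so the flip contributes +1; sign now -1
(1603/709): 1603 mod 709 = 185, so (1603/709) = (185/709)
flip (185/709) -> (709/185): both odd, 185 mod 4 = 1, 709 mod 4 = 1, so the flip contributes +1; sign now -1
(709/185): 709 mod 185 = 154, so (709/185) = (154/185)
factor out 2^1: 154 = 2^1·77; with 185 mod 8 = 1, (2/185) = +1; sign now -1; continue with (77/185)
flip (77/185) -> (185/77): both odd, 77 mod 4 = 1, 185 mod 4 = 1, so the flip contributes +1; sign now -1
(185/77): 185 mod 77 = 31, so (185/77) = (31/77)
flip (31/77) -> (77/31): both odd, 31 mod 4 = 3, 77 mod 4 = 1, so the flip contributes +1; sign now -1
(77/31): 77 mod 31 = 15, so (77/31) = (15/31)
flip (15/31) -> (31/15): both odd, 15 mod 4 = 3, 31 mod 4 = 3, so the flip contributes -1; sign now +1
(31/15): 31 mod 15 = 1, so (31/15) = (1/15)
reached (1/15) = 1, so the symbol is +1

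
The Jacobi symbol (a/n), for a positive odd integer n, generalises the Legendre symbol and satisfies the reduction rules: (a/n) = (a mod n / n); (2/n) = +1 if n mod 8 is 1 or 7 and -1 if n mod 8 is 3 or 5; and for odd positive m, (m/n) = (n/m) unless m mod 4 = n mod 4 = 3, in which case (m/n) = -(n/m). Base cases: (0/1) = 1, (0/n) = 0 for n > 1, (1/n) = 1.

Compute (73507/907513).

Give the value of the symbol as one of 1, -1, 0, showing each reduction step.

reciprocity: (73507/907513) = +1·(907513/73507) since 73507 mod 4 = 3, 907513 mod 4 = 1; sign now +1
(907513/73507) = (25429/73507)   [reduce mod 73507]
reciprocity: (25429/73507) = +1·(73507/25429) since 25429 mod 4 = 1, 73507 mod 4 = 3; sign now +1
(73507/25429) = (22649/25429)   [reduce mod 25429]
reciprocity: (22649/25429) = +1·(25429/22649) since 22649 mod 4 = 1, 25429 mod 4 = 1; sign now +1
(25429/22649) = (2780/22649)   [reduce mod 22649]
2780 = 2^2·695; (2/22649) = +1 since 22649 mod 8 = 1, so (2780/22649) = (+1)^2·(695/22649); sign now +1
reciprocity: (695/22649) = +1·(22649/695) since 695 mod 4 = 3, 22649 mod 4 = 1; sign now +1
(22649/695) = (409/695)   [reduce mod 695]
reciprocity: (409/695) = +1·(695/409) since 409 mod 4 = 1, 695 mod 4 = 3; sign now +1
(695/409) = (286/409)   [reduce mod 409]
286 = 2^1·143; (2/409) = +1 since 409 mod 8 = 1, so (286/409) = (+1)^1·(143/409); sign now +1
reciprocity: (143/409) = +1·(409/143) since 143 mod 4 = 3, 409 mod 4 = 1; sign now +1
(409/143) = (123/143)   [reduce mod 143]
reciprocity: (123/143) = -1·(143/123) since 123 mod 4 = 3, 143 mod 4 = 3; sign now -1
(143/123) = (20/123)   [reduce mod 123]
20 = 2^2·5; (2/123) = -1 since 123 mod 8 = 3, so (20/123) = (-1)^2·(5/123); sign now -1
reciprocity: (5/123) = +1·(123/5) since 5 mod 4 = 1, 123 mod 4 = 3; sign now -1
(123/5) = (3/5)   [reduce mod 5]
reciprocity: (3/5) = +1·(5/3) since 3 mod 4 = 3, 5 mod 4 = 1; sign now -1
(5/3) = (2/3)   [reduce mod 3]
2 = 2^1·1; (2/3) = -1 since 3 mod 8 = 3, so (2/3) = (-1)^1·(1/3); sign now +1
(1/3) = 1; final value = sign = +1

1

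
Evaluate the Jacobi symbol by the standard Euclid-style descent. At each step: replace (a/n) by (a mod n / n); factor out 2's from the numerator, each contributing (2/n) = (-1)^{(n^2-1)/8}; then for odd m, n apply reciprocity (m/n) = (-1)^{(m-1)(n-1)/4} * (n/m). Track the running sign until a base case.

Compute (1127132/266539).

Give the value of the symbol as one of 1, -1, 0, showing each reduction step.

(1127132/266539): 1127132 mod 266539 = 60976, so (1127132/266539) = (60976/266539)
factor out 2^4: 60976 = 2^4·3811; with 266539 mod 8 = 3, (2/266539) = -1; sign now +1; continue with (3811/266539)
flip (3811/266539) -> (266539/3811): both odd, 3811 mod 4 = 3, 266539 mod 4 = 3, so the flip contributes -1; sign now -1
(266539/3811): 266539 mod 3811 = 3580, so (266539/3811) = (3580/3811)
factor out 2^2: 3580 = 2^2·895; with 3811 mod 8 = 3, (2/3811) = -1; sign now -1; continue with (895/3811)
flip (895/3811) -> (3811/895): both odd, 895 mod 4 = 3, 3811 mod 4 = 3, so the flip contributes -1; sign now +1
(3811/895): 3811 mod 895 = 231, so (3811/895) = (231/895)
flip (231/895) -> (895/231): both odd, 231 mod 4 = 3, 895 mod 4 = 3, so the flip contributes -1; sign now -1
(895/231): 895 mod 231 = 202, so (895/231) = (202/231)
factor out 2^1: 202 = 2^1·101; with 231 mod 8 = 7, (2/231) = +1; sign now -1; continue with (101/231)
flip (101/231) -> (231/101): both odd, 101 mod 4 = 1, 231 mod 4 = 3, so the flip contributes +1; sign now -1
(231/101): 231 mod 101 = 29, so (231/101) = (29/101)
flip (29/101) -> (101/29): both odd, 29 mod 4 = 1, 101 mod 4 = 1, so the flip contributes +1; sign now -1
(101/29): 101 mod 29 = 14, so (101/29) = (14/29)
factor out 2^1: 14 = 2^1·7; with 29 mod 8 = 5, (2/29) = -1; sign now +1; continue with (7/29)
flip (7/29) -> (29/7): both odd, 7 mod 4 = 3, 29 mod 4 = 1, so the flip contributes +1; sign now +1
(29/7): 29 mod 7 = 1, so (29/7) = (1/7)
reached (1/7) = 1, so the symbol is +1

1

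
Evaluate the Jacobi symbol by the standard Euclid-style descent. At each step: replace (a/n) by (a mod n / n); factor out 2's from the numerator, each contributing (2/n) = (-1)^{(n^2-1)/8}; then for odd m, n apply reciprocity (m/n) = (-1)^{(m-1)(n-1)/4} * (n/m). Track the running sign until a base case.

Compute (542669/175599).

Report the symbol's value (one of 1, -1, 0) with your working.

(542669/175599): 542669 mod 175599 = 15872, so (542669/175599) = (15872/175599)
factor out 2^9: 15872 = 2^9·31; with 175599 mod 8 = 7, (2/175599) = +1; sign now +1; continue with (31/175599)
flip (31/175599) -> (175599/31): both odd, 31 mod 4 = 3, 175599 mod 4 = 3, so the flip contributes -1; sign now -1
(175599/31): 175599 mod 31 = 15, so (175599/31) = (15/31)
flip (15/31) -> (31/15): both odd, 15 mod 4 = 3, 31 mod 4 = 3, so the flip contributes -1; sign now +1
(31/15): 31 mod 15 = 1, so (31/15) = (1/15)
reached (1/15) = 1, so the symbol is +1

1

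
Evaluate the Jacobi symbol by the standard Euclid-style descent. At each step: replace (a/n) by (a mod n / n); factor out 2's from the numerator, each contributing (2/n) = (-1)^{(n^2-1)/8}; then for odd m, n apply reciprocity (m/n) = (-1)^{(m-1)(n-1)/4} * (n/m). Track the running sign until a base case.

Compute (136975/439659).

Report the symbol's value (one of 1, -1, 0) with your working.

reciprocity: (136975/439659) = -1·(439659/136975) since 136975 mod 4 = 3, 439659 mod 4 = 3; sign now -1
(439659/136975) = (28734/136975)   [reduce mod 136975]
28734 = 2^1·14367; (2/136975) = +1 since 136975 mod 8 = 7, so (28734/136975) = (+1)^1·(14367/136975); sign now -1
reciprocity: (14367/136975) = -1·(136975/14367) since 14367 mod 4 = 3, 136975 mod 4 = 3; sign now +1
(136975/14367) = (7672/14367)   [reduce mod 14367]
7672 = 2^3·959; (2/14367) = +1 since 14367 mod 8 = 7, so (7672/14367) = (+1)^3·(959/14367); sign now +1
reciprocity: (959/14367) = -1·(14367/959) since 959 mod 4 = 3, 14367 mod 4 = 3; sign now -1
(14367/959) = (941/959)   [reduce mod 959]
reciprocity: (941/959) = +1·(959/941) since 941 mod 4 = 1, 959 mod 4 = 3; sign now -1
(959/941) = (18/941)   [reduce mod 941]
18 = 2^1·9; (2/941) = -1 since 941 mod 8 = 5, so (18/941) = (-1)^1·(9/941); sign now +1
reciprocity: (9/941) = +1·(941/9) since 9 mod 4 = 1, 941 mod 4 = 1; sign now +1
(941/9) = (5/9)   [reduce mod 9]
reciprocity: (5/9) = +1·(9/5) since 5 mod 4 = 1, 9 mod 4 = 1; sign now +1
(9/5) = (4/5)   [reduce mod 5]
4 = 2^2·1; (2/5) = -1 since 5 mod 8 = 5, so (4/5) = (-1)^2·(1/5); sign now +1
(1/5) = 1; final value = sign = +1

1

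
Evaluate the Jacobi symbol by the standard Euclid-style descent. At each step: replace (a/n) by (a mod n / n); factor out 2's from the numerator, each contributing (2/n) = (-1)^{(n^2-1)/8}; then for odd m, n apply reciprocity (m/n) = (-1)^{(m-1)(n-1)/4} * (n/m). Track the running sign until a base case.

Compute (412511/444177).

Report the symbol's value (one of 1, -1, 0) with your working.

-1

flip (412511/444177) -> (444177/412511): both odd, 412511 mod 4 = 3, 444177 mod 4 = 1, so the flip contributes +1; sign now +1
(444177/412511): 444177 mod 412511 = 31666, so (444177/412511) = (31666/412511)
factor out 2^1: 31666 = 2^1·15833; with 412511 mod 8 = 7, (2/412511) = +1; sign now +1; continue with (15833/412511)
flip (15833/412511) -> (412511/15833): both odd, 15833 mod 4 = 1, 412511 mod 4 = 3, so the flip contributes +1; sign now +1
(412511/15833): 412511 mod 15833 = 853, so (412511/15833) = (853/15833)
flip (853/15833) -> (15833/853): both odd, 853 mod 4 = 1, 15833 mod 4 = 1, so the flip contributes +1; sign now +1
(15833/853): 15833 mod 853 = 479, so (15833/853) = (479/853)
flip (479/853) -> (853/479): both odd, 479 mod 4 = 3, 853 mod 4 = 1, so the flip contributes +1; sign now +1
(853/479): 853 mod 479 = 374, so (853/479) = (374/479)
factor out 2^1: 374 = 2^1·187; with 479 mod 8 = 7, (2/479) = +1; sign now +1; continue with (187/479)
flip (187/479) -> (479/187): both odd, 187 mod 4 = 3, 479 mod 4 = 3, so the flip contributes -1; sign now -1
(479/187): 479 mod 187 = 105, so (479/187) = (105/187)
flip (105/187) -> (187/105): both odd, 105 mod 4 = 1, 187 mod 4 = 3, so the flip contributes +1; sign now -1
(187/105): 187 mod 105 = 82, so (187/105) = (82/105)
factor out 2^1: 82 = 2^1·41; with 105 mod 8 = 1, (2/105) = +1; sign now -1; continue with (41/105)
flip (41/105) -> (105/41): both odd, 41 mod 4 = 1, 105 mod 4 = 1, so the flip contributes +1; sign now -1
(105/41): 105 mod 41 = 23, so (105/41) = (23/41)
flip (23/41) -> (41/23): both odd, 23 mod 4 = 3, 41 mod 4 = 1, so the flip contributes +1; sign now -1
(41/23): 41 mod 23 = 18, so (41/23) = (18/23)
factor out 2^1: 18 = 2^1·9; with 23 mod 8 = 7, (2/23) = +1; sign now -1; continue with (9/23)
flip (9/23) -> (23/9): both odd, 9 mod 4 = 1, 23 mod 4 = 3, so the flip contributes +1; sign now -1
(23/9): 23 mod 9 = 5, so (23/9) = (5/9)
flip (5/9) -> (9/5): both odd, 5 mod 4 = 1, 9 mod 4 = 1, so the flip contributes +1; sign now -1
(9/5): 9 mod 5 = 4, so (9/5) = (4/5)
factor out 2^2: 4 = 2^2·1; with 5 mod 8 = 5, (2/5) = -1; sign now -1; continue with (1/5)
reached (1/5) = 1, so the symbol is -1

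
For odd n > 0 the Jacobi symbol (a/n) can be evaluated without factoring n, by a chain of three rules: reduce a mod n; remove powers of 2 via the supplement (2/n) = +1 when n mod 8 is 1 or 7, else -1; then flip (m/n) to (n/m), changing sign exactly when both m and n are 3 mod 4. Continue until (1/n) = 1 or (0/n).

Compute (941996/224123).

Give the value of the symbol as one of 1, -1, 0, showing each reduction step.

(941996/224123): 941996 mod 224123 = 45504, so (941996/224123) = (45504/224123)
factor out 2^6: 45504 = 2^6·711; with 224123 mod 8 = 3, (2/224123) = -1; sign now +1; continue with (711/224123)
flip (711/224123) -> (224123/711): both odd, 711 mod 4 = 3, 224123 mod 4 = 3, so the flip contributes -1; sign now -1
(224123/711): 224123 mod 711 = 158, so (224123/711) = (158/711)
factor out 2^1: 158 = 2^1·79; with 711 mod 8 = 7, (2/711) = +1; sign now -1; continue with (79/711)
flip (79/711) -> (711/79): both odd, 79 mod 4 = 3, 711 mod 4 = 3, so the flip contributes -1; sign now +1
(711/79): 711 mod 79 = 0, so (711/79) = (0/79)
reached (0/79); gcd(a, n) > 1, so (0/79) = 0 and the symbol is 0

0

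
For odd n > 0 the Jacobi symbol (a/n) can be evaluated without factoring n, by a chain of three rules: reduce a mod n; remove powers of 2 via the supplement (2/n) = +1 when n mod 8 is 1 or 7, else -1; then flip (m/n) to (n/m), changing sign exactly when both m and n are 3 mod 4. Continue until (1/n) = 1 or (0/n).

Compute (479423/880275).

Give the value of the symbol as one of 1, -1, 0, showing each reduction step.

-1

flip (479423/880275) -> (880275/479423): both odd, 479423 mod 4 = 3, 880275 mod 4 = 3, so the flip contributes -1; sign now -1
(880275/479423): 880275 mod 479423 = 400852, so (880275/479423) = (400852/479423)
factor out 2^2: 400852 = 2^2·100213; with 479423 mod 8 = 7, (2/479423) = +1; sign now -1; continue with (100213/479423)
flip (100213/479423) -> (479423/100213): both odd, 100213 mod 4 = 1, 479423 mod 4 = 3, so the flip contributes +1; sign now -1
(479423/100213): 479423 mod 100213 = 78571, so (479423/100213) = (78571/100213)
flip (78571/100213) -> (100213/78571): both odd, 78571 mod 4 = 3, 100213 mod 4 = 1, so the flip contributes +1; sign now -1
(100213/78571): 100213 mod 78571 = 21642, so (100213/78571) = (21642/78571)
factor out 2^1: 21642 = 2^1·10821; with 78571 mod 8 = 3, (2/78571) = -1; sign now +1; continue with (10821/78571)
flip (10821/78571) -> (78571/10821): both odd, 10821 mod 4 = 1, 78571 mod 4 = 3, so the flip contributes +1; sign now +1
(78571/10821): 78571 mod 10821 = 2824, so (78571/10821) = (2824/10821)
factor out 2^3: 2824 = 2^3·353; with 10821 mod 8 = 5, (2/10821) = -1; sign now -1; continue with (353/10821)
flip (353/10821) -> (10821/353): both odd, 353 mod 4 = 1, 10821 mod 4 = 1, so the flip contributes +1; sign now -1
(10821/353): 10821 mod 353 = 231, so (10821/353) = (231/353)
flip (231/353) -> (353/231): both odd, 231 mod 4 = 3, 353 mod 4 = 1, so the flip contributes +1; sign now -1
(353/231): 353 mod 231 = 122, so (353/231) = (122/231)
factor out 2^1: 122 = 2^1·61; with 231 mod 8 = 7, (2/231) = +1; sign now -1; continue with (61/231)
flip (61/231) -> (231/61): both odd, 61 mod 4 = 1, 231 mod 4 = 3, so the flip contributes +1; sign now -1
(231/61): 231 mod 61 = 48, so (231/61) = (48/61)
factor out 2^4: 48 = 2^4·3; with 61 mod 8 = 5, (2/61) = -1; sign now -1; continue with (3/61)
flip (3/61) -> (61/3): both odd, 3 mod 4 = 3, 61 mod 4 = 1, so the flip contributes +1; sign now -1
(61/3): 61 mod 3 = 1, so (61/3) = (1/3)
reached (1/3) = 1, so the symbol is -1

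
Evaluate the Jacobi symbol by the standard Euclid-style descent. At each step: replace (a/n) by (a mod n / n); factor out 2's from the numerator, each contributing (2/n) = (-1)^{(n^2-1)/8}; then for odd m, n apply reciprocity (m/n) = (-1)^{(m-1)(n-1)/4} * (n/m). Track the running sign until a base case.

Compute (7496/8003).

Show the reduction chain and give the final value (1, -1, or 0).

7496 = 2^3·937; (2/8003) = -1 since 8003 mod 8 = 3, so (7496/8003) = (-1)^3·(937/8003); sign now -1
reciprocity: (937/8003) = +1·(8003/937) since 937 mod 4 = 1, 8003 mod 4 = 3; sign now -1
(8003/937) = (507/937)   [reduce mod 937]
reciprocity: (507/937) = +1·(937/507) since 507 mod 4 = 3, 937 mod 4 = 1; sign now -1
(937/507) = (430/507)   [reduce mod 507]
430 = 2^1·215; (2/507) = -1 since 507 mod 8 = 3, so (430/507) = (-1)^1·(215/507); sign now +1
reciprocity: (215/507) = -1·(507/215) since 215 mod 4 = 3, 507 mod 4 = 3; sign now -1
(507/215) = (77/215)   [reduce mod 215]
reciprocity: (77/215) = +1·(215/77) since 77 mod 4 = 1, 215 mod 4 = 3; sign now -1
(215/77) = (61/77)   [reduce mod 77]
reciprocity: (61/77) = +1·(77/61) since 61 mod 4 = 1, 77 mod 4 = 1; sign now -1
(77/61) = (16/61)   [reduce mod 61]
16 = 2^4·1; (2/61) = -1 since 61 mod 8 = 5, so (16/61) = (-1)^4·(1/61); sign now -1
(1/61) = 1; final value = sign = -1

-1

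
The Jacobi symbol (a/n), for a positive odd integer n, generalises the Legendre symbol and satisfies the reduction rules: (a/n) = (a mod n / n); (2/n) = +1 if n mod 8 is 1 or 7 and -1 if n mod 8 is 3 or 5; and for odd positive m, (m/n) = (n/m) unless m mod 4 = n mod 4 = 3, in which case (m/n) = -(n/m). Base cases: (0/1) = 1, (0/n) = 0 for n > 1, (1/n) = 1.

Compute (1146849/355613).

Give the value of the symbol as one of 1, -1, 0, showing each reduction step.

-1

(1146849/355613): 1146849 mod 355613 = 80010, so (1146849/355613) = (80010/355613)
factor out 2^1: 80010 = 2^1·40005; with 355613 mod 8 = 5, (2/355613) = -1; sign now -1; continue with (40005/355613)
flip (40005/355613) -> (355613/40005): both odd, 40005 mod 4 = 1, 355613 mod 4 = 1, so the flip contributes +1; sign now -1
(355613/40005): 355613 mod 40005 = 35573, so (355613/40005) = (35573/40005)
flip (35573/40005) -> (40005/35573): both odd, 35573 mod 4 = 1, 40005 mod 4 = 1, so the flip contributes +1; sign now -1
(40005/35573): 40005 mod 35573 = 4432, so (40005/35573) = (4432/35573)
factor out 2^4: 4432 = 2^4·277; with 35573 mod 8 = 5, (2/35573) = -1; sign now -1; continue with (277/35573)
flip (277/35573) -> (35573/277): both odd, 277 mod 4 = 1, 35573 mod 4 = 1, so the flip contributes +1; sign now -1
(35573/277): 35573 mod 277 = 117, so (35573/277) = (117/277)
flip (117/277) -> (277/117): both odd, 117 mod 4 = 1, 277 mod 4 = 1, so the flip contributes +1; sign now -1
(277/117): 277 mod 117 = 43, so (277/117) = (43/117)
flip (43/117) -> (117/43): both odd, 43 mod 4 = 3, 117 mod 4 = 1, so the flip contributes +1; sign now -1
(117/43): 117 mod 43 = 31, so (117/43) = (31/43)
flip (31/43) -> (43/31): both odd, 31 mod 4 = 3, 43 mod 4 = 3, so the flip contributes -1; sign now +1
(43/31): 43 mod 31 = 12, so (43/31) = (12/31)
factor out 2^2: 12 = 2^2·3; with 31 mod 8 = 7, (2/31) = +1; sign now +1; continue with (3/31)
flip (3/31) -> (31/3): both odd, 3 mod 4 = 3, 31 mod 4 = 3, so the flip contributes -1; sign now -1
(31/3): 31 mod 3 = 1, so (31/3) = (1/3)
reached (1/3) = 1, so the symbol is -1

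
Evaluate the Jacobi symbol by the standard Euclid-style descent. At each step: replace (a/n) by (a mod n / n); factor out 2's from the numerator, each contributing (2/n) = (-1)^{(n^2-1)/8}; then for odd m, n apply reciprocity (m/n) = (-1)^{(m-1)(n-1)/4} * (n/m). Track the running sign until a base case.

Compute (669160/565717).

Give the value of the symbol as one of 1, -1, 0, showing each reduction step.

1

(669160/565717) = (103443/565717)   [reduce mod 565717]
reciprocity: (103443/565717) = +1·(565717/103443) since 103443 mod 4 = 3, 565717 mod 4 = 1; sign now +1
(565717/103443) = (48502/103443)   [reduce mod 103443]
48502 = 2^1·24251; (2/103443) = -1 since 103443 mod 8 = 3, so (48502/103443) = (-1)^1·(24251/103443); sign now -1
reciprocity: (24251/103443) = -1·(103443/24251) since 24251 mod 4 = 3, 103443 mod 4 = 3; sign now +1
(103443/24251) = (6439/24251)   [reduce mod 24251]
reciprocity: (6439/24251) = -1·(24251/6439) since 6439 mod 4 = 3, 24251 mod 4 = 3; sign now -1
(24251/6439) = (4934/6439)   [reduce mod 6439]
4934 = 2^1·2467; (2/6439) = +1 since 6439 mod 8 = 7, so (4934/6439) = (+1)^1·(2467/6439); sign now -1
reciprocity: (2467/6439) = -1·(6439/2467) since 2467 mod 4 = 3, 6439 mod 4 = 3; sign now +1
(6439/2467) = (1505/2467)   [reduce mod 2467]
reciprocity: (1505/2467) = +1·(2467/1505) since 1505 mod 4 = 1, 2467 mod 4 = 3; sign now +1
(2467/1505) = (962/1505)   [reduce mod 1505]
962 = 2^1·481; (2/1505) = +1 since 1505 mod 8 = 1, so (962/1505) = (+1)^1·(481/1505); sign now +1
reciprocity: (481/1505) = +1·(1505/481) since 481 mod 4 = 1, 1505 mod 4 = 1; sign now +1
(1505/481) = (62/481)   [reduce mod 481]
62 = 2^1·31; (2/481) = +1 since 481 mod 8 = 1, so (62/481) = (+1)^1·(31/481); sign now +1
reciprocity: (31/481) = +1·(481/31) since 31 mod 4 = 3, 481 mod 4 = 1; sign now +1
(481/31) = (16/31)   [reduce mod 31]
16 = 2^4·1; (2/31) = +1 since 31 mod 8 = 7, so (16/31) = (+1)^4·(1/31); sign now +1
(1/31) = 1; final value = sign = +1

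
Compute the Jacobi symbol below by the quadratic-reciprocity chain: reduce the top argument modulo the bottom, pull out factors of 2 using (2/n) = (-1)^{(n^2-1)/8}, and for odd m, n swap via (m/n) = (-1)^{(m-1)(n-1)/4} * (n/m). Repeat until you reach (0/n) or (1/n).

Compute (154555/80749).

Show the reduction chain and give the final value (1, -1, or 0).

-1

(154555/80749): 154555 mod 80749 = 73806, so (154555/80749) = (73806/80749)
factor out 2^1: 73806 = 2^1·36903; with 80749 mod 8 = 5, (2/80749) = -1; sign now -1; continue with (36903/80749)
flip (36903/80749) -> (80749/36903): both odd, 36903 mod 4 = 3, 80749 mod 4 = 1, so the flip contributes +1; sign now -1
(80749/36903): 80749 mod 36903 = 6943, so (80749/36903) = (6943/36903)
flip (6943/36903) -> (36903/6943): both odd, 6943 mod 4 = 3, 36903 mod 4 = 3, so the flip contributes -1; sign now +1
(36903/6943): 36903 mod 6943 = 2188, so (36903/6943) = (2188/6943)
factor out 2^2: 2188 = 2^2·547; with 6943 mod 8 = 7, (2/6943) = +1; sign now +1; continue with (547/6943)
flip (547/6943) -> (6943/547): both odd, 547 mod 4 = 3, 6943 mod 4 = 3, so the flip contributes -1; sign now -1
(6943/547): 6943 mod 547 = 379, so (6943/547) = (379/547)
flip (379/547) -> (547/379): both odd, 379 mod 4 = 3, 547 mod 4 = 3, so the flip contributes -1; sign now +1
(547/379): 547 mod 379 = 168, so (547/379) = (168/379)
factor out 2^3: 168 = 2^3·21; with 379 mod 8 = 3, (2/379) = -1; sign now -1; continue with (21/379)
flip (21/379) -> (379/21): both odd, 21 mod 4 = 1, 379 mod 4 = 3, so the flip contributes +1; sign now -1
(379/21): 379 mod 21 = 1, so (379/21) = (1/21)
reached (1/21) = 1, so the symbol is -1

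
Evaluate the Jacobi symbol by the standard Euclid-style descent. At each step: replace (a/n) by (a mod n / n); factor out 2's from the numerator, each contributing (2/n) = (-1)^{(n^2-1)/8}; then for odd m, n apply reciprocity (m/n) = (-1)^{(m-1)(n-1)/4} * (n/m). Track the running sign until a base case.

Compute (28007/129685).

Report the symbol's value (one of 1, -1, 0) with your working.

flip (28007/129685) -> (129685/28007): both odd, 28007 mod 4 = 3, 129685 mod 4 = 1, so the flip contributes +1; sign now +1
(129685/28007): 129685 mod 28007 = 17657, so (129685/28007) = (17657/28007)
flip (17657/28007) -> (28007/17657): both odd, 17657 mod 4 = 1, 28007 mod 4 = 3, so the flip contributes +1; sign now +1
(28007/17657): 28007 mod 17657 = 10350, so (28007/17657) = (10350/17657)
factor out 2^1: 10350 = 2^1·5175; with 17657 mod 8 = 1, (2/17657) = +1; sign now +1; continue with (5175/17657)
flip (5175/17657) -> (17657/5175): both odd, 5175 mod 4 = 3, 17657 mod 4 = 1, so the flip contributes +1; sign now +1
(17657/5175): 17657 mod 5175 = 2132, so (17657/5175) = (2132/5175)
factor out 2^2: 2132 = 2^2·533; with 5175 mod 8 = 7, (2/5175) = +1; sign now +1; continue with (533/5175)
flip (533/5175) -> (5175/533): both odd, 533 mod 4 = 1, 5175 mod 4 = 3, so the flip contributes +1; sign now +1
(5175/533): 5175 mod 533 = 378, so (5175/533) = (378/533)
factor out 2^1: 378 = 2^1·189; with 533 mod 8 = 5, (2/533) = -1; sign now -1; continue with (189/533)
flip (189/533) -> (533/189): both odd, 189 mod 4 = 1, 533 mod 4 = 1, so the flip contributes +1; sign now -1
(533/189): 533 mod 189 = 155, so (533/189) = (155/189)
flip (155/189) -> (189/155): both odd, 155 mod 4 = 3, 189 mod 4 = 1, so the flip contributes +1; sign now -1
(189/155): 189 mod 155 = 34, so (189/155) = (34/155)
factor out 2^1: 34 = 2^1·17; with 155 mod 8 = 3, (2/155) = -1; sign now +1; continue with (17/155)
flip (17/155) -> (155/17): both odd, 17 mod 4 = 1, 155 mod 4 = 3, so the flip contributes +1; sign now +1
(155/17): 155 mod 17 = 2, so (155/17) = (2/17)
factor out 2^1: 2 = 2^1·1; with 17 mod 8 = 1, (2/17) = +1; sign now +1; continue with (1/17)
reached (1/17) = 1, so the symbol is +1

1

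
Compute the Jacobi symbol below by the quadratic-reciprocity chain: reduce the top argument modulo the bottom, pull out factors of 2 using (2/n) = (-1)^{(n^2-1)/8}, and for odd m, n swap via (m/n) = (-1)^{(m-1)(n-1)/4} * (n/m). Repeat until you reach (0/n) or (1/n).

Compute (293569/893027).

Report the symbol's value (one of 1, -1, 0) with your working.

-1

reciprocity: (293569/893027) = +1·(893027/293569) since 293569 mod 4 = 1, 893027 mod 4 = 3; sign now +1
(893027/293569) = (12320/293569)   [reduce mod 293569]
12320 = 2^5·385; (2/293569) = +1 since 293569 mod 8 = 1, so (12320/293569) = (+1)^5·(385/293569); sign now +1
reciprocity: (385/293569) = +1·(293569/385) since 385 mod 4 = 1, 293569 mod 4 = 1; sign now +1
(293569/385) = (199/385)   [reduce mod 385]
reciprocity: (199/385) = +1·(385/199) since 199 mod 4 = 3, 385 mod 4 = 1; sign now +1
(385/199) = (186/199)   [reduce mod 199]
186 = 2^1·93; (2/199) = +1 since 199 mod 8 = 7, so (186/199) = (+1)^1·(93/199); sign now +1
reciprocity: (93/199) = +1·(199/93) since 93 mod 4 = 1, 199 mod 4 = 3; sign now +1
(199/93) = (13/93)   [reduce mod 93]
reciprocity: (13/93) = +1·(93/13) since 13 mod 4 = 1, 93 mod 4 = 1; sign now +1
(93/13) = (2/13)   [reduce mod 13]
2 = 2^1·1; (2/13) = -1 since 13 mod 8 = 5, so (2/13) = (-1)^1·(1/13); sign now -1
(1/13) = 1; final value = sign = -1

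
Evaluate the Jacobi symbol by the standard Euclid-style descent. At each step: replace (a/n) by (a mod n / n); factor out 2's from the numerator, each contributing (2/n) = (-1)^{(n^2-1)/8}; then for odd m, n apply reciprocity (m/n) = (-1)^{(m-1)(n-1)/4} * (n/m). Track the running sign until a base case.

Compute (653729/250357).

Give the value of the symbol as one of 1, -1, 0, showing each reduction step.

(653729/250357): 653729 mod 250357 = 153015, so (653729/250357) = (153015/250357)
flip (153015/250357) -> (250357/153015): both odd, 153015 mod 4 = 3, 250357 mod 4 = 1, so the flip contributes +1; sign now +1
(250357/153015): 250357 mod 153015 = 97342, so (250357/153015) = (97342/153015)
factor out 2^1: 97342 = 2^1·48671; with 153015 mod 8 = 7, (2/153015) = +1; sign now +1; continue with (48671/153015)
flip (48671/153015) -> (153015/48671): both odd, 48671 mod 4 = 3, 153015 mod 4 = 3, so the flip contributes -1; sign now -1
(153015/48671): 153015 mod 48671 = 7002, so (153015/48671) = (7002/48671)
factor out 2^1: 7002 = 2^1·3501; with 48671 mod 8 = 7, (2/48671) = +1; sign now -1; continue with (3501/48671)
flip (3501/48671) -> (48671/3501): both odd, 3501 mod 4 = 1, 48671 mod 4 = 3, so the flip contributes +1; sign now -1
(48671/3501): 48671 mod 3501 = 3158, so (48671/3501) = (3158/3501)
factor out 2^1: 3158 = 2^1·1579; with 3501 mod 8 = 5, (2/3501) = -1; sign now +1; continue with (1579/3501)
flip (1579/3501) -> (3501/1579): both odd, 1579 mod 4 = 3, 3501 mod 4 = 1, so the flip contributes +1; sign now +1
(3501/1579): 3501 mod 1579 = 343, so (3501/1579) = (343/1579)
flip (343/1579) -> (1579/343): both odd, 343 mod 4 = 3, 1579 mod 4 = 3, so the flip contributes -1; sign now -1
(1579/343): 1579 mod 343 = 207, so (1579/343) = (207/343)
flip (207/343) -> (343/207): both odd, 207 mod 4 = 3, 343 mod 4 = 3, so the flip contributes -1; sign now +1
(343/207): 343 mod 207 = 136, so (343/207) = (136/207)
factor out 2^3: 136 = 2^3·17; with 207 mod 8 = 7, (2/207) = +1; sign now +1; continue with (17/207)
flip (17/207) -> (207/17): both odd, 17 mod 4 = 1, 207 mod 4 = 3, so the flip contributes +1; sign now +1
(207/17): 207 mod 17 = 3, so (207/17) = (3/17)
flip (3/17) -> (17/3): both odd, 3 mod 4 = 3, 17 mod 4 = 1, so the flip contributes +1; sign now +1
(17/3): 17 mod 3 = 2, so (17/3) = (2/3)
factor out 2^1: 2 = 2^1·1; with 3 mod 8 = 3, (2/3) = -1; sign now -1; continue with (1/3)
reached (1/3) = 1, so the symbol is -1

-1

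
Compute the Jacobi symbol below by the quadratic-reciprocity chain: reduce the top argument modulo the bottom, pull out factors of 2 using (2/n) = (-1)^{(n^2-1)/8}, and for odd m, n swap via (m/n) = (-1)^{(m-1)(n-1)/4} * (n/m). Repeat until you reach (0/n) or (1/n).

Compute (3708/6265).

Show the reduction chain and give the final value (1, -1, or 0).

factor out 2^2: 3708 = 2^2·927; with 6265 mod 8 = 1, (2/6265) = +1; sign now +1; continue with (927/6265)
flip (927/6265) -> (6265/927): both odd, 927 mod 4 = 3, 6265 mod 4 = 1, so the flip contributes +1; sign now +1
(6265/927): 6265 mod 927 = 703, so (6265/927) = (703/927)
flip (703/927) -> (927/703): both odd, 703 mod 4 = 3, 927 mod 4 = 3, so the flip contributes -1; sign now -1
(927/703): 927 mod 703 = 224, so (927/703) = (224/703)
factor out 2^5: 224 = 2^5·7; with 703 mod 8 = 7, (2/703) = +1; sign now -1; continue with (7/703)
flip (7/703) -> (703/7): both odd, 7 mod 4 = 3, 703 mod 4 = 3, so the flip contributes -1; sign now +1
(703/7): 703 mod 7 = 3, so (703/7) = (3/7)
flip (3/7) -> (7/3): both odd, 3 mod 4 = 3, 7 mod 4 = 3, so the flip contributes -1; sign now -1
(7/3): 7 mod 3 = 1, so (7/3) = (1/3)
reached (1/3) = 1, so the symbol is -1

-1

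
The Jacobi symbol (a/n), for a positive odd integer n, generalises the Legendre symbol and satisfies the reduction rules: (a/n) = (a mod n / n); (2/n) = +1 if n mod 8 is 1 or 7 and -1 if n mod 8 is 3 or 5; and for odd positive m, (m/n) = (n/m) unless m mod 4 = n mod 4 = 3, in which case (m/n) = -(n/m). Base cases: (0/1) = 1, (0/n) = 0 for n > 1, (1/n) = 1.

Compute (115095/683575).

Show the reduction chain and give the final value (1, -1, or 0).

0

flip (115095/683575) -> (683575/115095): both odd, 115095 mod 4 = 3, 683575 mod 4 = 3, so the flip contributes -1; sign now -1
(683575/115095): 683575 mod 115095 = 108100, so (683575/115095) = (108100/115095)
factor out 2^2: 108100 = 2^2·27025; with 115095 mod 8 = 7, (2/115095) = +1; sign now -1; continue with (27025/115095)
flip (27025/115095) -> (115095/27025): both odd, 27025 mod 4 = 1, 115095 mod 4 = 3, so the flip contributes +1; sign now -1
(115095/27025): 115095 mod 27025 = 6995, so (115095/27025) = (6995/27025)
flip (6995/27025) -> (27025/6995): both odd, 6995 mod 4 = 3, 27025 mod 4 = 1, so the flip contributes +1; sign now -1
(27025/6995): 27025 mod 6995 = 6040, so (27025/6995) = (6040/6995)
factor out 2^3: 6040 = 2^3·755; with 6995 mod 8 = 3, (2/6995) = -1; sign now +1; continue with (755/6995)
flip (755/6995) -> (6995/755): both odd, 755 mod 4 = 3, 6995 mod 4 = 3, so the flip contributes -1; sign now -1
(6995/755): 6995 mod 755 = 200, so (6995/755) = (200/755)
factor out 2^3: 200 = 2^3·25; with 755 mod 8 = 3, (2/755) = -1; sign now +1; continue with (25/755)
flip (25/755) -> (755/25): both odd, 25 mod 4 = 1, 755 mod 4 = 3, so the flip contributes +1; sign now +1
(755/25): 755 mod 25 = 5, so (755/25) = (5/25)
flip (5/25) -> (25/5): both odd, 5 mod 4 = 1, 25 mod 4 = 1, so the flip contributes +1; sign now +1
(25/5): 25 mod 5 = 0, so (25/5) = (0/5)
reached (0/5); gcd(a, n) > 1, so (0/5) = 0 and the symbol is 0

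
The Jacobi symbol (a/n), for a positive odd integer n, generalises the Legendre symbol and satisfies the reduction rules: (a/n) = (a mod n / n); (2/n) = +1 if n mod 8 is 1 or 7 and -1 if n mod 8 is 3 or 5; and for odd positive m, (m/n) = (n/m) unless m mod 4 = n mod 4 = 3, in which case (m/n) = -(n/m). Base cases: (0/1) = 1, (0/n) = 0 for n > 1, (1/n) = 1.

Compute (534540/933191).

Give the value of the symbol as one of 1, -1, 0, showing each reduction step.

factor out 2^2: 534540 = 2^2·133635; with 933191 mod 8 = 7, (2/933191) = +1; sign now +1; continue with (133635/933191)
flip (133635/933191) -> (933191/133635): both odd, 133635 mod 4 = 3, 933191 mod 4 = 3, so the flip contributes -1; sign now -1
(933191/133635): 933191 mod 133635 = 131381, so (933191/133635) = (131381/133635)
flip (131381/133635) -> (133635/131381): both odd, 131381 mod 4 = 1, 133635 mod 4 = 3, so the flip contributes +1; sign now -1
(133635/131381): 133635 mod 131381 = 2254, so (133635/131381) = (2254/131381)
factor out 2^1: 2254 = 2^1·1127; with 131381 mod 8 = 5, (2/131381) = -1; sign now +1; continue with (1127/131381)
flip (1127/131381) -> (131381/1127): both odd, 1127 mod 4 = 3, 131381 mod 4 = 1, so the flip contributes +1; sign now +1
(131381/1127): 131381 mod 1127 = 649, so (131381/1127) = (649/1127)
flip (649/1127) -> (1127/649): both odd, 649 mod 4 = 1, 1127 mod 4 = 3, so the flip contributes +1; sign now +1
(1127/649): 1127 mod 649 = 478, so (1127/649) = (478/649)
factor out 2^1: 478 = 2^1·239; with 649 mod 8 = 1, (2/649) = +1; sign now +1; continue with (239/649)
flip (239/649) -> (649/239): both odd, 239 mod 4 = 3, 649 mod 4 = 1, so the flip contributes +1; sign now +1
(649/239): 649 mod 239 = 171, so (649/239) = (171/239)
flip (171/239) -> (239/171): both odd, 171 mod 4 = 3, 239 mod 4 = 3, so the flip contributes -1; sign now -1
(239/171): 239 mod 171 = 68, so (239/171) = (68/171)
factor out 2^2: 68 = 2^2·17; with 171 mod 8 = 3, (2/171) = -1; sign now -1; continue with (17/171)
flip (17/171) -> (171/17): both odd, 17 mod 4 = 1, 171 mod 4 = 3, so the flip contributes +1; sign now -1
(171/17): 171 mod 17 = 1, so (171/17) = (1/17)
reached (1/17) = 1, so the symbol is -1

-1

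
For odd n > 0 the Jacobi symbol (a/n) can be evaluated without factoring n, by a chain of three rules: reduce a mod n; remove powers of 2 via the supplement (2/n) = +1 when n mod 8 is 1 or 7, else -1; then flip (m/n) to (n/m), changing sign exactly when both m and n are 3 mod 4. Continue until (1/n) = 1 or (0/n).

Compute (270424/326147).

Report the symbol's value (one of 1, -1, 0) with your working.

270424 = 2^3·33803; (2/326147) = -1 since 326147 mod 8 = 3, so (270424/326147) = (-1)^3·(33803/326147); sign now -1
reciprocity: (33803/326147) = -1·(326147/33803) since 33803 mod 4 = 3, 326147 mod 4 = 3; sign now +1
(326147/33803) = (21920/33803)   [reduce mod 33803]
21920 = 2^5·685; (2/33803) = -1 since 33803 mod 8 = 3, so (21920/33803) = (-1)^5·(685/33803); sign now -1
reciprocity: (685/33803) = +1·(33803/685) since 685 mod 4 = 1, 33803 mod 4 = 3; sign now -1
(33803/685) = (238/685)   [reduce mod 685]
238 = 2^1·119; (2/685) = -1 since 685 mod 8 = 5, so (238/685) = (-1)^1·(119/685); sign now +1
reciprocity: (119/685) = +1·(685/119) since 119 mod 4 = 3, 685 mod 4 = 1; sign now +1
(685/119) = (90/119)   [reduce mod 119]
90 = 2^1·45; (2/119) = +1 since 119 mod 8 = 7, so (90/119) = (+1)^1·(45/119); sign now +1
reciprocity: (45/119) = +1·(119/45) since 45 mod 4 = 1, 119 mod 4 = 3; sign now +1
(119/45) = (29/45)   [reduce mod 45]
reciprocity: (29/45) = +1·(45/29) since 29 mod 4 = 1, 45 mod 4 = 1; sign now +1
(45/29) = (16/29)   [reduce mod 29]
16 = 2^4·1; (2/29) = -1 since 29 mod 8 = 5, so (16/29) = (-1)^4·(1/29); sign now +1
(1/29) = 1; final value = sign = +1

1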